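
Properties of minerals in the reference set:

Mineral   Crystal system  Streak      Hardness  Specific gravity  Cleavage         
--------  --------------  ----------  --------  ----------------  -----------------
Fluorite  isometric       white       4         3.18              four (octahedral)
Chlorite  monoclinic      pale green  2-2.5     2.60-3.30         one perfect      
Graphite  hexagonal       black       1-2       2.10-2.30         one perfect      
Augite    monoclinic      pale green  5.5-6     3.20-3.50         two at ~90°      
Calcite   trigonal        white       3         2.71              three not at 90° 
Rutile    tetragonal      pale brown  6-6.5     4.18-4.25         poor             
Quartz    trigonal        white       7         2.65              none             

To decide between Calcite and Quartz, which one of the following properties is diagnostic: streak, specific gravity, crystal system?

Streak: both white — same for both.
Specific gravity: Calcite 2.71, Quartz 2.65 — these differ.
Crystal system: both trigonal — same for both.
Of the listed properties, specific gravity is the one that separates them.

specific gravity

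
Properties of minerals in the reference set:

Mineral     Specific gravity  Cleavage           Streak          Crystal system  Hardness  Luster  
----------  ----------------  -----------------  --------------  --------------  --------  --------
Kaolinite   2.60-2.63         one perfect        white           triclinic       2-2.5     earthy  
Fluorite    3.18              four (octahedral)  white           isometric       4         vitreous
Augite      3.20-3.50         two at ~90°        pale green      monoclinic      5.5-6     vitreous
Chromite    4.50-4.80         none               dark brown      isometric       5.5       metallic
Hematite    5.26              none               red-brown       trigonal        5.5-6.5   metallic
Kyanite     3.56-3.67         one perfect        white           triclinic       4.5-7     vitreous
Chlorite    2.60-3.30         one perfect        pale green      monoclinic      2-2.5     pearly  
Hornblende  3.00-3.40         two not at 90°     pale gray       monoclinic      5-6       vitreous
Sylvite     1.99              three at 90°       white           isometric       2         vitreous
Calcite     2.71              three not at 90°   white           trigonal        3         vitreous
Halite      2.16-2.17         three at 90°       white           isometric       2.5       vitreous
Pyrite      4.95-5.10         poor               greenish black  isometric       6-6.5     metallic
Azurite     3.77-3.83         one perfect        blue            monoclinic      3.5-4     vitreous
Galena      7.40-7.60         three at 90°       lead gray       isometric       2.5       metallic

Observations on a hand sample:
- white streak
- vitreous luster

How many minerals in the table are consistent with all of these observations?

White streak: only Kaolinite, Fluorite, Kyanite, Sylvite, Calcite, Halite remain.
Vitreous luster excludes Kaolinite.
The minerals that satisfy all observations are Calcite, Fluorite, Halite, Kyanite, Sylvite.
That is 5 minerals.

5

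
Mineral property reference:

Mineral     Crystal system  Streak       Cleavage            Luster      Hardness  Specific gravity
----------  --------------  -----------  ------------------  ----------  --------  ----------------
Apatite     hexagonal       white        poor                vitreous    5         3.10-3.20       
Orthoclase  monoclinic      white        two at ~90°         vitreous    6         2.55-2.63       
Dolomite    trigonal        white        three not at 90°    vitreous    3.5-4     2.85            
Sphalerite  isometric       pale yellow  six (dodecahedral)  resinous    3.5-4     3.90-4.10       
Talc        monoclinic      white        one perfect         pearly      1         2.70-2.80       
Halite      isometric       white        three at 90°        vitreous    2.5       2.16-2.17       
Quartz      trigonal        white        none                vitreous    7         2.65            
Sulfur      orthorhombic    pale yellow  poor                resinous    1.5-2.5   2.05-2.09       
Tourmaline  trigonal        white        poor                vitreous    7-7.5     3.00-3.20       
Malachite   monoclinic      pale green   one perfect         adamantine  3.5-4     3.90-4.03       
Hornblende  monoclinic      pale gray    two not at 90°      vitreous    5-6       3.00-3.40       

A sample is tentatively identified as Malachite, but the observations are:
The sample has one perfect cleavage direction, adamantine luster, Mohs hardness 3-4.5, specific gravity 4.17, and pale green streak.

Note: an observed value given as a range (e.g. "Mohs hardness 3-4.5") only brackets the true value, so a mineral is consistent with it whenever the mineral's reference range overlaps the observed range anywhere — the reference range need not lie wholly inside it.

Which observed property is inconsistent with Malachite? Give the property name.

One perfect cleavage direction: Malachite has cleavage one perfect — agrees.
Adamantine luster: Malachite has adamantine luster — agrees.
Mohs hardness 3-4.5: Malachite has hardness 3.5-4 — agrees.
Specific gravity 4.17: Malachite has SG 3.90-4.03 — outside the reference range.
Pale green streak: Malachite has pale green streak — agrees.
Only the specific gravity is inconsistent.

specific gravity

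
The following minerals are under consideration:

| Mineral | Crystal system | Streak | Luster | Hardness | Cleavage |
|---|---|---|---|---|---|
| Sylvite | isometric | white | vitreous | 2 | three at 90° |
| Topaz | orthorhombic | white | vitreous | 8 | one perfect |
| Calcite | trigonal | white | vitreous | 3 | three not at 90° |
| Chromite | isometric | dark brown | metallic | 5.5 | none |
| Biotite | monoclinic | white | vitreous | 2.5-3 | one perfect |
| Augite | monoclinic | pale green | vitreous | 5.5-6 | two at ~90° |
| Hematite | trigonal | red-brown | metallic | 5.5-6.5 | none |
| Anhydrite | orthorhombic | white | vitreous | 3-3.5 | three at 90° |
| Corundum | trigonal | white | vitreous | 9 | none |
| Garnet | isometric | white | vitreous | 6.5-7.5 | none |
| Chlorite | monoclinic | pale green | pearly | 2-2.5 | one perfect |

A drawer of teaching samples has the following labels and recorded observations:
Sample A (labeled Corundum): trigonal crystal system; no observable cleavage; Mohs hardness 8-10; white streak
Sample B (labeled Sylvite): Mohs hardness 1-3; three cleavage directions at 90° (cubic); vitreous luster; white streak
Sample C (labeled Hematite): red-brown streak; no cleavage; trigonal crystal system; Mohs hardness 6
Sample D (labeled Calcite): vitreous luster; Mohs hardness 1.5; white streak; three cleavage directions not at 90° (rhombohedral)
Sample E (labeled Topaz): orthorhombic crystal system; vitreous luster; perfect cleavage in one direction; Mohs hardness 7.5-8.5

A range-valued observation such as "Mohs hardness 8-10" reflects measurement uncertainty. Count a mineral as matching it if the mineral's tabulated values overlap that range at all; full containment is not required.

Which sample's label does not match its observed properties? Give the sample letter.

Sample A: every observation is compatible with the reference values for Corundum.
Sample B: every observation is compatible with the reference values for Sylvite.
Sample C: every observation is compatible with the reference values for Hematite.
Sample D: Calcite has hardness 3, but the record shows Mohs hardness 1.5 — this label is wrong.
Sample E: every observation is compatible with the reference values for Topaz.
The mislabeled specimen is D.

D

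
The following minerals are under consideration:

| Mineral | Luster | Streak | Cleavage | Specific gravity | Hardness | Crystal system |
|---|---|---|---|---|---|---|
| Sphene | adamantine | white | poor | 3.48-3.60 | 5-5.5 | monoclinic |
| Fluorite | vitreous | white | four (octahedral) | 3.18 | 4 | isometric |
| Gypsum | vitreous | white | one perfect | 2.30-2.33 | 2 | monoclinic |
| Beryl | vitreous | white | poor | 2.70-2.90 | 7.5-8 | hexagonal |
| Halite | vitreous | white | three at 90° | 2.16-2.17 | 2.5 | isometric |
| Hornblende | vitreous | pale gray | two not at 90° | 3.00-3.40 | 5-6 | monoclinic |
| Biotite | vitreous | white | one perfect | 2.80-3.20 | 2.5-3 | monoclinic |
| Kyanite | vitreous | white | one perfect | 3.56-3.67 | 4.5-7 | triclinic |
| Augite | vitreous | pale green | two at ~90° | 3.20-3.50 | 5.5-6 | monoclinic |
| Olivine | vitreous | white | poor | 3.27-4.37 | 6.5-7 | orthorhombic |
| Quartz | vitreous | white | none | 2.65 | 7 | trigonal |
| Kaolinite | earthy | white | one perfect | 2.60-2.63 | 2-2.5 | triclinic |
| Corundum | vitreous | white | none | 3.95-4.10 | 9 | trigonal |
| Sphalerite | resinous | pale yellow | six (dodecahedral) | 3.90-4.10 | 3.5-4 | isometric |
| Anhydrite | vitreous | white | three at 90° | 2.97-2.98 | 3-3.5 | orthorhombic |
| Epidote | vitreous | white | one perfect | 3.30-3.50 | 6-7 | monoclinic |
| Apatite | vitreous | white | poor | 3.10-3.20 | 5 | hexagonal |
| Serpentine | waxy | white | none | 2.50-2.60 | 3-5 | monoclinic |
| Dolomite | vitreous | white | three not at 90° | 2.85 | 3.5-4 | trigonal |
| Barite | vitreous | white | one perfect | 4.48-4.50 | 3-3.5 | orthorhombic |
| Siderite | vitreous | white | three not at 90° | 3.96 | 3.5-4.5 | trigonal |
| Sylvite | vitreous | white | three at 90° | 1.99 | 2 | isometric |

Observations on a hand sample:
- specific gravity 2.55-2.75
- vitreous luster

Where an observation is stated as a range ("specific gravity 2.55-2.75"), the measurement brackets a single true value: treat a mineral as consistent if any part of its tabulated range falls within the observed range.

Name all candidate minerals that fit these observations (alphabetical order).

Beryl, Quartz

Specific gravity 2.55-2.75 — leaves Beryl, Quartz, Kaolinite, Serpentine.
Vitreous luster excludes Kaolinite, Serpentine.
The minerals that satisfy all observations are Beryl, Quartz.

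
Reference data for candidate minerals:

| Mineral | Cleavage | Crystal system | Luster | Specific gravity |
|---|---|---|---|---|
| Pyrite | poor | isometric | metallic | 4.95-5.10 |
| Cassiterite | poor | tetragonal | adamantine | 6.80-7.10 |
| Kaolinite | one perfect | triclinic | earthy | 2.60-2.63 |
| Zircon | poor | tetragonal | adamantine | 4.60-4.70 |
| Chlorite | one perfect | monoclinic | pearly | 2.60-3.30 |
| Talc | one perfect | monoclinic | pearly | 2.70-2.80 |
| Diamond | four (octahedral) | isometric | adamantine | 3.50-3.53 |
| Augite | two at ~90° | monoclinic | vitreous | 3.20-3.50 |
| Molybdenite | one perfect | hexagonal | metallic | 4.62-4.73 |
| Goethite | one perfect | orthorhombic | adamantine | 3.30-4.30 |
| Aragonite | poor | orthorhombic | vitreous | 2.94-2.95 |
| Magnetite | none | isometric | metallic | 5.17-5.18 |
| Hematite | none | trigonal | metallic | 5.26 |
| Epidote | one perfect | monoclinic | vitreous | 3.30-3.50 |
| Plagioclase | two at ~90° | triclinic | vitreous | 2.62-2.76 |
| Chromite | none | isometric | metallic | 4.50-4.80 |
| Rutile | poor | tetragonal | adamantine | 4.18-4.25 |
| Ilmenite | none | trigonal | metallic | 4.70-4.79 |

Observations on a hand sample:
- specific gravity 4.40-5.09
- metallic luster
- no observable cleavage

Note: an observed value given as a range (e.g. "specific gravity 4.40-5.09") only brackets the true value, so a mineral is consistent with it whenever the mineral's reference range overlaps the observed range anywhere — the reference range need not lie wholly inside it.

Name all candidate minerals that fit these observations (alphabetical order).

Specific gravity 4.40-5.09 — narrows the field to Pyrite, Zircon, Molybdenite, Chromite, Ilmenite.
Metallic luster is inconsistent with Zircon.
No observable cleavage rules out Pyrite, Molybdenite.
Remaining candidates: Chromite, Ilmenite.

Chromite, Ilmenite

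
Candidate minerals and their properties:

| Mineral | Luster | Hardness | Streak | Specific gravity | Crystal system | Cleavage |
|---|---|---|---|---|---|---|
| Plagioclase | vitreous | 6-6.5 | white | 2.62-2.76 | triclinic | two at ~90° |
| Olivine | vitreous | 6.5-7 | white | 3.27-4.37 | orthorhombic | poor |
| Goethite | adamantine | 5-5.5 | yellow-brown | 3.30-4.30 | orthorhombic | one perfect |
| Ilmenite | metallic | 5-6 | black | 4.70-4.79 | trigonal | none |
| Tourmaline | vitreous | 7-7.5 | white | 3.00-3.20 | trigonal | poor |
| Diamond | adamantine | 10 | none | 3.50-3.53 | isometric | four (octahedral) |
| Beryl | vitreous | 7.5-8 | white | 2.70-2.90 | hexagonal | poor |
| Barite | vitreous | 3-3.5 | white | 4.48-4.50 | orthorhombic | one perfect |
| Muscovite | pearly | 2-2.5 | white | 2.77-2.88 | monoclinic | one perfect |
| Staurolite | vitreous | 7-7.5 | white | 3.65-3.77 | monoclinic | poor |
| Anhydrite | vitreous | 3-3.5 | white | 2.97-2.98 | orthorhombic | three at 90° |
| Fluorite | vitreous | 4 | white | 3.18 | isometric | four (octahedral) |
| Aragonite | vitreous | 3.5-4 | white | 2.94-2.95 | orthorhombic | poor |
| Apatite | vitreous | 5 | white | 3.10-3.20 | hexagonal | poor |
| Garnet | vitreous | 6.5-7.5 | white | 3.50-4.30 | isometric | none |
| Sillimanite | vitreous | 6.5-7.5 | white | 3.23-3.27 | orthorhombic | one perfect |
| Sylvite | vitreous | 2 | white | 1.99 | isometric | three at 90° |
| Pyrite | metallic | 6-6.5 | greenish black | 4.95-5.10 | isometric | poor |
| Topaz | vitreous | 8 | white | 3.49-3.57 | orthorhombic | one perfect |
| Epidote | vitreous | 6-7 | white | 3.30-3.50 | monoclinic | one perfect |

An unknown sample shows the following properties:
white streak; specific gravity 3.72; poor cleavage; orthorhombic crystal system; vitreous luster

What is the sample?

Olivine

White streak excludes Goethite, Ilmenite, Diamond, Pyrite.
Specific gravity 3.72: leaves Olivine, Staurolite, Garnet.
Poor cleavage eliminates Garnet.
Orthorhombic crystal system eliminates Staurolite.
Vitreous luster: all remaining candidates fit.
The only mineral consistent with every observation is Olivine.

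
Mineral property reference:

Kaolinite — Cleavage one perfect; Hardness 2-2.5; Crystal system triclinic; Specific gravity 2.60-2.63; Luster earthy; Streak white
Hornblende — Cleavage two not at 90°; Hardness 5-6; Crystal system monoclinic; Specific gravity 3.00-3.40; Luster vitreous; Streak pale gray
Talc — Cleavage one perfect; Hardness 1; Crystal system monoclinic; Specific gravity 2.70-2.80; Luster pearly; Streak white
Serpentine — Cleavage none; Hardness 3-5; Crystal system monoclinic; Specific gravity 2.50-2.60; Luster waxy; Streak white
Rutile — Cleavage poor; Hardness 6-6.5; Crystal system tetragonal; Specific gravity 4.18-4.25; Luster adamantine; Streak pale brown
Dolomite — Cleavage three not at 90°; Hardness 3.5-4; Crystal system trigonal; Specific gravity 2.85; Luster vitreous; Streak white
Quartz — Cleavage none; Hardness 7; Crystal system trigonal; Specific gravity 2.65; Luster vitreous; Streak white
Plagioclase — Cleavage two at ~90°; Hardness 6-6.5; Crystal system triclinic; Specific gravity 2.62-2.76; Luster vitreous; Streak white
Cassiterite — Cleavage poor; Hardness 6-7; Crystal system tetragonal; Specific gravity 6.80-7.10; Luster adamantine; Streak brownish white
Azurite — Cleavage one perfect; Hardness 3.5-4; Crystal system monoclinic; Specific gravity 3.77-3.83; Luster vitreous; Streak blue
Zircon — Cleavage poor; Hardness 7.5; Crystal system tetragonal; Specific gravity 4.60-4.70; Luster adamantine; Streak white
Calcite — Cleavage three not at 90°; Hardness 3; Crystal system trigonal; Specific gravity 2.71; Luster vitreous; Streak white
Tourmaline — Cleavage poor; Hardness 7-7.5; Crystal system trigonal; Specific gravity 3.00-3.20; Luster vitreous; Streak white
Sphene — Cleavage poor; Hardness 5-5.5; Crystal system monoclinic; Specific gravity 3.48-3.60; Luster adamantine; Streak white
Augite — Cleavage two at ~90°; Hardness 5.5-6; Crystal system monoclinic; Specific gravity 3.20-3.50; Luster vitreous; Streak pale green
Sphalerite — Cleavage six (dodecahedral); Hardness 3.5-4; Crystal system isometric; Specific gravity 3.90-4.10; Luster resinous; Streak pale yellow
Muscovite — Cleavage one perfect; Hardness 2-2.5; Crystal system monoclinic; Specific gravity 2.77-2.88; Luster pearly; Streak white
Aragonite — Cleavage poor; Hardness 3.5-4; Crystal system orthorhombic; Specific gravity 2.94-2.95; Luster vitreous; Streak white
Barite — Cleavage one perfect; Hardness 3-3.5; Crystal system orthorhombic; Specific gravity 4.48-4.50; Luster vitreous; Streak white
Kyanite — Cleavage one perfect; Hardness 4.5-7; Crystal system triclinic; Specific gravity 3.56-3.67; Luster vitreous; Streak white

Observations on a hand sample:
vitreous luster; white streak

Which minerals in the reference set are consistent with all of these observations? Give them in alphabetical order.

Vitreous luster: leaves Hornblende, Dolomite, Quartz, Plagioclase, Azurite, Calcite, Tourmaline, Augite, Aragonite, Barite, Kyanite.
White streak eliminates Hornblende, Azurite, Augite.
The minerals that satisfy all observations are Aragonite, Barite, Calcite, Dolomite, Kyanite, Plagioclase, Quartz, Tourmaline.

Aragonite, Barite, Calcite, Dolomite, Kyanite, Plagioclase, Quartz, Tourmaline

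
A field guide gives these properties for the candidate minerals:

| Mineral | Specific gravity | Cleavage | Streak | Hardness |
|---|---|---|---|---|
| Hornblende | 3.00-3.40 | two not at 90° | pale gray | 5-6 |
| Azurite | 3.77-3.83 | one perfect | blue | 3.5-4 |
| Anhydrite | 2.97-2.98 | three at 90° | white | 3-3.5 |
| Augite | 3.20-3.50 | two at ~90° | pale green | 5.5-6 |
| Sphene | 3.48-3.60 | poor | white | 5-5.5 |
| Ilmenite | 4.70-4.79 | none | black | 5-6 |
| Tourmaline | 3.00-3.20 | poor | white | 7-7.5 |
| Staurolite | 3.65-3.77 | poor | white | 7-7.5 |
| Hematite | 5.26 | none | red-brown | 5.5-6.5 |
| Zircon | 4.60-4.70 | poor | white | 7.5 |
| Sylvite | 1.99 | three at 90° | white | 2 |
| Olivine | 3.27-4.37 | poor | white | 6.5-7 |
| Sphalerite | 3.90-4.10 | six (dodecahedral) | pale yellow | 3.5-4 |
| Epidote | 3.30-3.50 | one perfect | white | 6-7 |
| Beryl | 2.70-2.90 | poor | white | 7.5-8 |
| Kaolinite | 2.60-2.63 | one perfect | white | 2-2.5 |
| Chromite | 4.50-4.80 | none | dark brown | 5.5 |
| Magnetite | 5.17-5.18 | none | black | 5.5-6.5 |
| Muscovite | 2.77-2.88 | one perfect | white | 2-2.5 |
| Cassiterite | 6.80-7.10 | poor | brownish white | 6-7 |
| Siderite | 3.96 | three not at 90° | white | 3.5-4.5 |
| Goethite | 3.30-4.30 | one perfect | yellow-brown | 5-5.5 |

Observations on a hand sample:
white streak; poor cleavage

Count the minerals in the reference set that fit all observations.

6

White streak — leaves Anhydrite, Sphene, Tourmaline, Staurolite, Zircon, Sylvite, Olivine, Epidote, Beryl, Kaolinite, Muscovite, Siderite.
Poor cleavage rules out Anhydrite, Sylvite, Epidote, Kaolinite, Muscovite, Siderite.
The minerals that satisfy all observations are Beryl, Olivine, Sphene, Staurolite, Tourmaline, Zircon.
That is 6 minerals.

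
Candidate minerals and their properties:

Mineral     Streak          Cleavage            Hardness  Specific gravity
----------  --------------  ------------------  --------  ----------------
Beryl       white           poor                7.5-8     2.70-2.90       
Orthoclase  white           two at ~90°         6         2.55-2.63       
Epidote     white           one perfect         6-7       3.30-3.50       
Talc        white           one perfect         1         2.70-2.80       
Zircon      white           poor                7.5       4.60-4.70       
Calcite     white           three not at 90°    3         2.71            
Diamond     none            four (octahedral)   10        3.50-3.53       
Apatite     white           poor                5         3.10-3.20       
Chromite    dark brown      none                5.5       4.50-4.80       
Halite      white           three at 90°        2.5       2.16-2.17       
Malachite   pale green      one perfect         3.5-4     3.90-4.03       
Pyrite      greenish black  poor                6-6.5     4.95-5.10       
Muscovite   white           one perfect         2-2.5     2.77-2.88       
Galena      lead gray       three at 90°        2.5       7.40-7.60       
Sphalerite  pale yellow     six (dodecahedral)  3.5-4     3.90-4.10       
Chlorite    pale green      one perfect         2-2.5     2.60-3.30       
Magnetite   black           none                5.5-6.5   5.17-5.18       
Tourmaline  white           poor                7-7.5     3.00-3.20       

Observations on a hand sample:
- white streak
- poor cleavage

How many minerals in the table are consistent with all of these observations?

White streak — only Beryl, Orthoclase, Epidote, Talc, Zircon, Calcite, Apatite, Halite, Muscovite, Tourmaline remain.
Poor cleavage — only Beryl, Zircon, Apatite, Tourmaline remain.
Consistent with every observation: Apatite, Beryl, Tourmaline, Zircon.
That is 4 minerals.

4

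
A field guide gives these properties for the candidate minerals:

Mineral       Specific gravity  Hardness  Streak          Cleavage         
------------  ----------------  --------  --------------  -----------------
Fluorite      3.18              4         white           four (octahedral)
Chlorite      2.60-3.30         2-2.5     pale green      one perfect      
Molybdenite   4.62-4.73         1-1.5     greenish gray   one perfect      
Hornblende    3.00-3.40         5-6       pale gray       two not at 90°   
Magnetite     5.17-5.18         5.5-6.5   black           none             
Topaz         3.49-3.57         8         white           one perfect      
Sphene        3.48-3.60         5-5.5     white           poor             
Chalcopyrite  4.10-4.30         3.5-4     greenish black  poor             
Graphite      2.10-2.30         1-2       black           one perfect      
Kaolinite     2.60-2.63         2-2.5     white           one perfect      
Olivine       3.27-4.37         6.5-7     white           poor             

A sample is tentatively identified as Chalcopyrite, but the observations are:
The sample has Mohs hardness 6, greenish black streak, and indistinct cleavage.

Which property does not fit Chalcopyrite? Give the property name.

Mohs hardness 6: Chalcopyrite has hardness 3.5-4 — does not match.
Greenish black streak: Chalcopyrite has greenish black streak — matches.
Indistinct cleavage: Chalcopyrite has cleavage poor — matches.
Everything matches except the hardness.

hardness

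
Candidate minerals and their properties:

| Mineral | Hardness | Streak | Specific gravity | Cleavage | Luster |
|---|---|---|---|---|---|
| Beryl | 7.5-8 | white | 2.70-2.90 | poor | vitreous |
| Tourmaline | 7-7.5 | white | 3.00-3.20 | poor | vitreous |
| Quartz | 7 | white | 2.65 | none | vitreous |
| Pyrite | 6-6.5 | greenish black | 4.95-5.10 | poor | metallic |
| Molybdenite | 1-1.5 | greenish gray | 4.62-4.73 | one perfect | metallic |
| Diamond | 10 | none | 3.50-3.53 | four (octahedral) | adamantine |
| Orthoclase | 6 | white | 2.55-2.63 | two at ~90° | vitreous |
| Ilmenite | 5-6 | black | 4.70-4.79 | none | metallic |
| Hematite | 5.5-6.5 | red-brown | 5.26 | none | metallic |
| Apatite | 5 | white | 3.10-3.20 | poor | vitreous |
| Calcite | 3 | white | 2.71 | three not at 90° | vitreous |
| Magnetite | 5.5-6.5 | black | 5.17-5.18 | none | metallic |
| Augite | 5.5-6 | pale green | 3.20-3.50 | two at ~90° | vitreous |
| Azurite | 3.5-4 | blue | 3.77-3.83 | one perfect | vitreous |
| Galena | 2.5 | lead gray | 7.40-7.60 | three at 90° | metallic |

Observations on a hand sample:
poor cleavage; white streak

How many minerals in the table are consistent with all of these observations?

3

Poor cleavage — narrows the field to Beryl, Tourmaline, Pyrite, Apatite.
White streak rules out Pyrite.
Consistent with every observation: Apatite, Beryl, Tourmaline.
That is 3 minerals.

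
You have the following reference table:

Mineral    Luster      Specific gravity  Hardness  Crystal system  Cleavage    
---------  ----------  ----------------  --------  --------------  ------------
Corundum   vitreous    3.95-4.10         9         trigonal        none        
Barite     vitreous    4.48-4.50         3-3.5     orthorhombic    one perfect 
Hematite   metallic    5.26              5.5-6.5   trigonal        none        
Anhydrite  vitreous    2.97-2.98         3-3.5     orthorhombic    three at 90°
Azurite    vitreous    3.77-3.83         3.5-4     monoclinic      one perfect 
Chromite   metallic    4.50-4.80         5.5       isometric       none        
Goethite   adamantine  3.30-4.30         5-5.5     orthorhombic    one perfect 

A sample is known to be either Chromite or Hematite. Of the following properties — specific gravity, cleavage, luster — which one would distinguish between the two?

specific gravity

Specific gravity: Chromite 4.50-4.80, Hematite 5.26 — these differ.
Cleavage: both none — identical.
Luster: both metallic — identical.
Of the listed properties, specific gravity is the one that separates them.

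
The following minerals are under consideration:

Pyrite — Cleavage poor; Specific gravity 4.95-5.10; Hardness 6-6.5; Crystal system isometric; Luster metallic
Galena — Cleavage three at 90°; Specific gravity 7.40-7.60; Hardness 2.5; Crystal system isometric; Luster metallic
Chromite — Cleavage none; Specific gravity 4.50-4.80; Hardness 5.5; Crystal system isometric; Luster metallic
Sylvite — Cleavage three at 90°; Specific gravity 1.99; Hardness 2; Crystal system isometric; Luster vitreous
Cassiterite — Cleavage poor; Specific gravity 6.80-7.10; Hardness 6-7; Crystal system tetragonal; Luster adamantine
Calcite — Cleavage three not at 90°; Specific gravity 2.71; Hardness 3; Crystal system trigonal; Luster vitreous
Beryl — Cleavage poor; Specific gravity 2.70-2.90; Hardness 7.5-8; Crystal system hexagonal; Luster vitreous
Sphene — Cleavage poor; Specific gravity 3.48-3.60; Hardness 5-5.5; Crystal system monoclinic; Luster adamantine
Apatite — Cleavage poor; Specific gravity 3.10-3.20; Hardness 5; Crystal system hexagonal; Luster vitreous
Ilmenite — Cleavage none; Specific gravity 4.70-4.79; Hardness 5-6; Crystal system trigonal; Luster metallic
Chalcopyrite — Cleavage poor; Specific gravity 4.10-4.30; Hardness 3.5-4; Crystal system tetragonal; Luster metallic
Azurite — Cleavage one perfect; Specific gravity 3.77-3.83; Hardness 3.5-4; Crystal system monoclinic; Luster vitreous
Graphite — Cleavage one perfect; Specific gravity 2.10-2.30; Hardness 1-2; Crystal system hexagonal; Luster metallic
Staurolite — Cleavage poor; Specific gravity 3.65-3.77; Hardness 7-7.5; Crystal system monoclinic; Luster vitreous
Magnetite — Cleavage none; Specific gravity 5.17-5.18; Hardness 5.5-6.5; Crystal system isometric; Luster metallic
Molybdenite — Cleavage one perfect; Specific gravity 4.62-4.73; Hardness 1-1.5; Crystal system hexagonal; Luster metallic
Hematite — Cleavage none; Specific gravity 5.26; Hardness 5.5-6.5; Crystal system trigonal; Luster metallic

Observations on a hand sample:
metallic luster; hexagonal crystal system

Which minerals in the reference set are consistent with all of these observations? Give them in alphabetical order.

Metallic luster — narrows the field to Pyrite, Galena, Chromite, Ilmenite, Chalcopyrite, Graphite, Magnetite, Molybdenite, Hematite.
Hexagonal crystal system — narrows the field to Graphite, Molybdenite.
The minerals that satisfy all observations are Graphite, Molybdenite.

Graphite, Molybdenite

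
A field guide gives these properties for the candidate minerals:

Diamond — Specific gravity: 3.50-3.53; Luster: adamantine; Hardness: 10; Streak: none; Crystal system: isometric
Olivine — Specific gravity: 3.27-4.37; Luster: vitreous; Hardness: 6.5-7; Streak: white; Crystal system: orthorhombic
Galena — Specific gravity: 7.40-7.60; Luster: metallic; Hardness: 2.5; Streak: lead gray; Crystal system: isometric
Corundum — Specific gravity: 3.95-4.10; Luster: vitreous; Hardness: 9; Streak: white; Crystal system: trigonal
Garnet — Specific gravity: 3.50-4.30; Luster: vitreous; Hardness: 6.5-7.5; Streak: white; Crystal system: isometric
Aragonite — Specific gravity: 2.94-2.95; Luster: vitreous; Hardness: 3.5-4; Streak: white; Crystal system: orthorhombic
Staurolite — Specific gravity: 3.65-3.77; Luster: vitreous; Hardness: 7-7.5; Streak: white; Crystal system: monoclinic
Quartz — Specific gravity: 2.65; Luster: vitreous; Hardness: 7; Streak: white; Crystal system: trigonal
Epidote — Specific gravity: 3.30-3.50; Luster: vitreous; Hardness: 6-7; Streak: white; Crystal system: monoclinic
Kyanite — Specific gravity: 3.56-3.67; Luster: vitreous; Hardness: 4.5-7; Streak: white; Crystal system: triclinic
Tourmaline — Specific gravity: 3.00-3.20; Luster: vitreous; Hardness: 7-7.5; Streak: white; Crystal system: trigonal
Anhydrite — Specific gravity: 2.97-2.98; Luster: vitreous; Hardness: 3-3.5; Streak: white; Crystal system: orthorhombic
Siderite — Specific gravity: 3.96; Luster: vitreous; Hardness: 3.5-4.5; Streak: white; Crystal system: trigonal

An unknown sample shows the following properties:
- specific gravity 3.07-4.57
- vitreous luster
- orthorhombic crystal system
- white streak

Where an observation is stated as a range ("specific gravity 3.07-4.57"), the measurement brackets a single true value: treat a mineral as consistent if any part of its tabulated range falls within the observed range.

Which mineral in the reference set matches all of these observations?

Olivine

Specific gravity 3.07-4.57 rules out Galena, Aragonite, Quartz, Anhydrite.
Vitreous luster excludes Diamond.
Orthorhombic crystal system: leaves Olivine.
White streak: every remaining candidate is consistent.
The only mineral consistent with every observation is Olivine.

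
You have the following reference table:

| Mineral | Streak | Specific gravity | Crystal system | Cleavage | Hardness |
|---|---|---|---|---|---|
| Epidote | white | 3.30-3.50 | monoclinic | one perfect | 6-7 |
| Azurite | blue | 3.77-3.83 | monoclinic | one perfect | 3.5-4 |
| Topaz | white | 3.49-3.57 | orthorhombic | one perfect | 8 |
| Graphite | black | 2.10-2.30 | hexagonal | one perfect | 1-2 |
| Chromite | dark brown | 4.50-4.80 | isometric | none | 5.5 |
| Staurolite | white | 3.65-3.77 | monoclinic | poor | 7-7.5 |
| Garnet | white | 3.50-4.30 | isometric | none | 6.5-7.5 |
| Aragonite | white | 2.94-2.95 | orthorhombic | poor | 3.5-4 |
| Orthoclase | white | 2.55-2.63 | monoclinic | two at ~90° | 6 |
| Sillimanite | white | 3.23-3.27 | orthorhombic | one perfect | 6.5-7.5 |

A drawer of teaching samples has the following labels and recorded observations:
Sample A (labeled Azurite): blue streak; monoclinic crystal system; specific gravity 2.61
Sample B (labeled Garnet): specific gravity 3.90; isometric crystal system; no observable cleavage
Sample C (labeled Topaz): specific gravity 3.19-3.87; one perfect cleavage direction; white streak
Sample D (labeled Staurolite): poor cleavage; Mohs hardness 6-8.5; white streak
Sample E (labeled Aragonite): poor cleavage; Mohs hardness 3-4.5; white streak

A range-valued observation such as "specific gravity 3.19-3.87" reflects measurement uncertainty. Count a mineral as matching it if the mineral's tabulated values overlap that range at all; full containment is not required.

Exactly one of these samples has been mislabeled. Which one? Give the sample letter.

Sample A: Azurite has SG 3.77-3.83, but the record shows specific gravity 2.61 — this label is wrong.
Sample B: every observation is compatible with the reference values for Garnet.
Sample C: every observation is compatible with the reference values for Topaz.
Sample D: every observation is compatible with the reference values for Staurolite.
Sample E: every observation is compatible with the reference values for Aragonite.
The mislabeled specimen is A.

A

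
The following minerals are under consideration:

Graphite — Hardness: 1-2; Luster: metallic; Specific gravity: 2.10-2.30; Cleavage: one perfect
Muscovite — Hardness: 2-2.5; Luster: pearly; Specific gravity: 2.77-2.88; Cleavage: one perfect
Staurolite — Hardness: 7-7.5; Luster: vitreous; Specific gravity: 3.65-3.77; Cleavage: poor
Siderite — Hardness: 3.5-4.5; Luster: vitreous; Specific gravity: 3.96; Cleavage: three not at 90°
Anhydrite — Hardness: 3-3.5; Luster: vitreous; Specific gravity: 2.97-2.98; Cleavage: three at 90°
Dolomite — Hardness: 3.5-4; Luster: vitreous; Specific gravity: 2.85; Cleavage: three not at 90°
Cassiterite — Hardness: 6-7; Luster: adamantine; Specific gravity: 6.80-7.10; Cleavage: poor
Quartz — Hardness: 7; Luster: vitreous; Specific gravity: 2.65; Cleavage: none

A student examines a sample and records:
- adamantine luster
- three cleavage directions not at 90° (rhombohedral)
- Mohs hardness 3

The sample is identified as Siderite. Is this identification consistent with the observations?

No

Adamantine luster — Siderite has vitreous luster; which does not match.
Three cleavage directions not at 90° (rhombohedral) — consistent with Siderite (cleavage three not at 90°).
Mohs hardness 3 — Siderite has hardness 3.5-4.5; which does not match.
2 of the observed properties are inconsistent with Siderite.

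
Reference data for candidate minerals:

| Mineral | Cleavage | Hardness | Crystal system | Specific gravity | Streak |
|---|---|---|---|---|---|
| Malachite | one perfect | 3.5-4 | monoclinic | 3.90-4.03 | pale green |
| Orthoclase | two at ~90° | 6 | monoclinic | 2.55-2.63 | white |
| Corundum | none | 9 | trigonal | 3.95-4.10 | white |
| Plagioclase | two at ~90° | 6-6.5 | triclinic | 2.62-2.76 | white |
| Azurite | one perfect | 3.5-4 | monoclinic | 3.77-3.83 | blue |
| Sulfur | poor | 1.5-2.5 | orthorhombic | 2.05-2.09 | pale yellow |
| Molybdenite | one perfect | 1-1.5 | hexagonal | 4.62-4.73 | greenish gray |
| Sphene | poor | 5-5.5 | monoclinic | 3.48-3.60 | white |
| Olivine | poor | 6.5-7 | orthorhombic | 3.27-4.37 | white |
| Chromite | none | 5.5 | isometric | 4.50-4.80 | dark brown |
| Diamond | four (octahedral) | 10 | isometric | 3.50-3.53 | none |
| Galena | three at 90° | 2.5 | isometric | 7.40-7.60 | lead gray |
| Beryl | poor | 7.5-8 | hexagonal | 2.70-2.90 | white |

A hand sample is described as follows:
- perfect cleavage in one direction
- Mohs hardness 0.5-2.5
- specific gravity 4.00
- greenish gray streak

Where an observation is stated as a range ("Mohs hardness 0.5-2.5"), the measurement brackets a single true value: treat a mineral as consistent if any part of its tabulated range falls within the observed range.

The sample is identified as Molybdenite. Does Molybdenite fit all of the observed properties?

Perfect cleavage in one direction — fits Molybdenite (cleavage one perfect).
Mohs hardness 0.5-2.5 — fits Molybdenite (hardness 1-1.5).
Specific gravity 4.00 — Molybdenite has SG 4.62-4.73; which does not match.
Greenish gray streak — fits Molybdenite (greenish gray streak).
Specific gravity alone is enough to reject Molybdenite.

Inconsistent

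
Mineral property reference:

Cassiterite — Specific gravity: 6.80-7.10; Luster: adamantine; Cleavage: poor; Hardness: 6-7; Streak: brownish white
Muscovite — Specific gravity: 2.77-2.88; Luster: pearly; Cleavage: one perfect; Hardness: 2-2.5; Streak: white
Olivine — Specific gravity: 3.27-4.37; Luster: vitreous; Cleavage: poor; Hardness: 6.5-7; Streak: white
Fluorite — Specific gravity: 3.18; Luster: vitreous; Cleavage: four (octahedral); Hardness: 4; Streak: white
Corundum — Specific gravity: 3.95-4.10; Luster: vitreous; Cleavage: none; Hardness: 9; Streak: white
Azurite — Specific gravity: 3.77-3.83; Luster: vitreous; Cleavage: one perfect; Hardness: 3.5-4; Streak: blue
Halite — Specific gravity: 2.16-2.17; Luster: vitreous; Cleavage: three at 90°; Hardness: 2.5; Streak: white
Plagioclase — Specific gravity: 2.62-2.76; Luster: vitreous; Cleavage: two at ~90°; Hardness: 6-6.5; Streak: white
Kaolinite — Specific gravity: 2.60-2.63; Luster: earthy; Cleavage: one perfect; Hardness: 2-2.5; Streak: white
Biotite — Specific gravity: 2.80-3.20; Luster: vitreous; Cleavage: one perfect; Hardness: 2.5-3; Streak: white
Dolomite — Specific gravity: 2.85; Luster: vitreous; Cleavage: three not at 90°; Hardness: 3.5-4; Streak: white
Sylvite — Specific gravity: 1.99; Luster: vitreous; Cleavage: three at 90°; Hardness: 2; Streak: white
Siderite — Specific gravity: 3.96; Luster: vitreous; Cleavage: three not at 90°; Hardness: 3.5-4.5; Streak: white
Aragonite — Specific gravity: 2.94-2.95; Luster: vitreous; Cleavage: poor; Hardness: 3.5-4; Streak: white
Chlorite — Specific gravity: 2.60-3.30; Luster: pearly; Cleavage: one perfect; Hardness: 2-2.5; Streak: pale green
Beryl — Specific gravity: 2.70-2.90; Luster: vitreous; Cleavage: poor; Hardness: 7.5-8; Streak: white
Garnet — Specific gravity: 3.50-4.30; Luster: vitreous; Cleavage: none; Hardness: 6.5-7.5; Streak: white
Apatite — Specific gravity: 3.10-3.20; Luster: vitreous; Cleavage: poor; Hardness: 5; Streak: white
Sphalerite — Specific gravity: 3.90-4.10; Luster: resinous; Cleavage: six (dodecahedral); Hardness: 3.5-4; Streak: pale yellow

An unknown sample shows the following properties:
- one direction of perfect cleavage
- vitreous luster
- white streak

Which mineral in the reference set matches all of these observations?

One direction of perfect cleavage — narrows the field to Muscovite, Azurite, Kaolinite, Biotite, Chlorite.
Vitreous luster — Azurite, Biotite remain.
White streak rules out Azurite.
Biotite is the sole remaining match.

Biotite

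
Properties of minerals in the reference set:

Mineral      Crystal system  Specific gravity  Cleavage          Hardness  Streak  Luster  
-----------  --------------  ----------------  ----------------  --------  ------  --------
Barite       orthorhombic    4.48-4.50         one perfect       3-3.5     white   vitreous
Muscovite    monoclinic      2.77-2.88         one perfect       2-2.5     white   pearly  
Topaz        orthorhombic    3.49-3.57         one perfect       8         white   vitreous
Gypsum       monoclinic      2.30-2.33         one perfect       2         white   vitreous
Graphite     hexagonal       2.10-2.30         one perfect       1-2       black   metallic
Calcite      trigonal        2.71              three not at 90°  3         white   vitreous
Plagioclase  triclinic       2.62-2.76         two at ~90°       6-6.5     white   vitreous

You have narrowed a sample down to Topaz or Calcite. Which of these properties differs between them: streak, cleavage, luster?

Streak: both white — shared.
Cleavage: Topaz one perfect, Calcite three not at 90° — distinct.
Luster: both vitreous — shared.
Cleavage is the diagnostic property here.

cleavage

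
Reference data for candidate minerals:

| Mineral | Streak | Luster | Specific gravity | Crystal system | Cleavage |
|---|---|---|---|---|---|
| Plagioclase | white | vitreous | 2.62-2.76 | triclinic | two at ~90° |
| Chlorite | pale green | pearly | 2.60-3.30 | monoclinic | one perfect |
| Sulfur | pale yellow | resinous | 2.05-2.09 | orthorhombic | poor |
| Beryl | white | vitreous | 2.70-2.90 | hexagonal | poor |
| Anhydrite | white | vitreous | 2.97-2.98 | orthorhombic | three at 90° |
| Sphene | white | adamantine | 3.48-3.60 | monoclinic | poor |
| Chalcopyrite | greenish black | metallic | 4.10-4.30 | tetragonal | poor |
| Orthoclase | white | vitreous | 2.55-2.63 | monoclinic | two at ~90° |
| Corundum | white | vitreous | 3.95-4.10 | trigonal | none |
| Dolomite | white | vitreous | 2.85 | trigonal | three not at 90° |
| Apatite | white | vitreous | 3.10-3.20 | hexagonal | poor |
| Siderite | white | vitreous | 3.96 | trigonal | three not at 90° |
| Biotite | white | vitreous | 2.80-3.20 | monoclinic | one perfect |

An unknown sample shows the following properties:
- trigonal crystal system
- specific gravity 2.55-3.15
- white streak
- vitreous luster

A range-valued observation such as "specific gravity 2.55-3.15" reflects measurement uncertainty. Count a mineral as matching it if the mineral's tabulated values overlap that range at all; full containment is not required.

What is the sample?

Trigonal crystal system — leaves Corundum, Dolomite, Siderite.
Specific gravity 2.55-3.15 — leaves Dolomite.
White streak — every remaining candidate is consistent.
Vitreous luster — consistent with all remaining minerals.
The only mineral consistent with every observation is Dolomite.

Dolomite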